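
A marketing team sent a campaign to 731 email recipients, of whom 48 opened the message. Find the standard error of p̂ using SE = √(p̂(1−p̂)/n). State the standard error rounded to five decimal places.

SE = 0.00916

Sample proportion p̂ = 48/731 = 0.06566.
p̂(1−p̂) = 0.061349.
SE = √(0.061349/731) = 0.00916.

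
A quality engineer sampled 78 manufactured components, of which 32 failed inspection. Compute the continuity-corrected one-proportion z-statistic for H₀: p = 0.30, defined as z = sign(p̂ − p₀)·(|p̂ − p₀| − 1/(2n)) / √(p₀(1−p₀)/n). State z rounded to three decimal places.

z = 2.001

The sample proportion is 32/78 = 0.41026. p̂ − p₀ = 0.110256.
1/(2n) = 0.006410.
Corrected numerator: |0.110256| − 0.006410 = 0.103846.
Under H₀, SE = √(p₀(1−p₀)/n) = √(0.30·0.70/78) = √0.002692308 = 0.051887.
z = (+)0.103846/0.051887 = 2.001.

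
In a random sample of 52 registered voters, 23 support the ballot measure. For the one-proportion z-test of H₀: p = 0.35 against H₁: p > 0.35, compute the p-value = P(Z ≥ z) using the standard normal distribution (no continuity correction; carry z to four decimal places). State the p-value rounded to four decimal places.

Sample proportion p̂ = 23/52 = 0.44231.
SE₀ = √(0.35·0.65/52) = 0.066144.
Test statistic (full precision, shown to 4 dp): z = (23/52 − 0.35)/SE₀ ≈ 1.3956.
From the standard normal, P(Z ≥ z) = 0.0814.

p-value = 0.0814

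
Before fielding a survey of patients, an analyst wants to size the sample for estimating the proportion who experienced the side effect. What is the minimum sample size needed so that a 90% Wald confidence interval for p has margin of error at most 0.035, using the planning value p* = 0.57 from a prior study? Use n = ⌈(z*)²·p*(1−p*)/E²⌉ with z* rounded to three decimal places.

n = 542

z* = 1.645 at the 90% level.
p*(1−p*) = 0.57·0.43 = 0.2451.
Required n before rounding: 2.706025 × 0.2451 / 0.035² = 541.426.
⌈541.426⌉ = 542.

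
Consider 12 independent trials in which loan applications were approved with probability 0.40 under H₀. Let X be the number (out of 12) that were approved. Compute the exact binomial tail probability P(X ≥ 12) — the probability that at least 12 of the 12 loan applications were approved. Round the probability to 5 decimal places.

P = 0.00002

X is binomial with n = 12 and p = 0.40.
P(X ≥ 12) = C(12,12)·0.40^12·0.60^0.
= 0.000017 = 0.00002.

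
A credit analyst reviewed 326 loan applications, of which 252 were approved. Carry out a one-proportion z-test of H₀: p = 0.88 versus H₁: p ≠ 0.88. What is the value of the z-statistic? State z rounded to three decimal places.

The sample proportion is 252/326 = 0.77301.
SE₀ = √(0.88·0.12/326) = 0.017998.
z = (p̂ − p₀)/SE = (0.77301 − 0.88)/0.017998 = -5.945.

z = -5.945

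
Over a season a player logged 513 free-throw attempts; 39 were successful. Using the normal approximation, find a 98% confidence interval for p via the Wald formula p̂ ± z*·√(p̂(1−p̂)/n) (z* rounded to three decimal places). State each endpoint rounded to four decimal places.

(0.0488, 0.1032)

With x = 39 successes in n = 513, p̂ = 0.07602.
SE = √(p̂(1−p̂)/n) = √(0.070244/513) = 0.011702.
The 98% critical value is z* = 2.326.
Margin = 2.326·0.011702 = 0.02722.
Interval: 0.07602 ± 0.02722 → (0.0488, 0.1032).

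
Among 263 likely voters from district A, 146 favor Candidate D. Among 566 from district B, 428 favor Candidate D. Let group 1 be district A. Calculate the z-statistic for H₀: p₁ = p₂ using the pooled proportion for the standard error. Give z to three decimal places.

z = -5.838

Sample proportions: p̂₁ = 146/263 = 0.55513 and p̂₂ = 428/566 = 0.75618.
Pooled p̂ = (146+428)/(263+566) = 574/829 = 0.69240.
Pooled SE = √[0.2129821·0.00556907] ≈ 0.034440.
z = -0.20105/0.034440 = -5.838.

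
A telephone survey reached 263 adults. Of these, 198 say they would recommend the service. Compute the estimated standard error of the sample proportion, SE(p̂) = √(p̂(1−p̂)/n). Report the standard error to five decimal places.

The sample proportion is 198/263 = 0.75285.
p̂(1−p̂) = 0.186067.
SE = √(0.186067/263) = 0.02660.

SE = 0.02660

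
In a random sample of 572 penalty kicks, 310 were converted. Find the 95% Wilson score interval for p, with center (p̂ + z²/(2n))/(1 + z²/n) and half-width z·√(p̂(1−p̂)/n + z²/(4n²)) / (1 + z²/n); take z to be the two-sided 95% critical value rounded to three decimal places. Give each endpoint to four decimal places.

Here p̂ = 310/572 = 0.54196 and z = 1.960 (z² = 3.841600).
1 + z²/n = 1.006716.
Adjusted center: (0.54196 + z²/(2n))/1.006716 = 0.54168.
Radicand: p̂(1−p̂)/n + z²/(4n²) = 0.000433985 + 0.000002935 = 0.000436920.
Half-width = 1.960·√0.000436920/1.006716 = 0.04070.
So the interval runs from 0.5010 to 0.5824.

(0.5010, 0.5824)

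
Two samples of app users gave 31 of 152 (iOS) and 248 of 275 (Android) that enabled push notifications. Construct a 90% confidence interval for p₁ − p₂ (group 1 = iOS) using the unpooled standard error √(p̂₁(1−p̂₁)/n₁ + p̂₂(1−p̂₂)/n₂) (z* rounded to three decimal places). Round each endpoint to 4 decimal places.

(-0.7592, -0.6365)

p̂₁ = 0.20395, p̂₂ = 0.90182, so the observed difference is -0.69787.
SE = √(0.001068111 + 0.000321971) = √0.001390082 = 0.037284.
For 90% confidence, z* = 1.645. Margin of error = 0.06133.
So the interval runs from -0.7592 to -0.6365.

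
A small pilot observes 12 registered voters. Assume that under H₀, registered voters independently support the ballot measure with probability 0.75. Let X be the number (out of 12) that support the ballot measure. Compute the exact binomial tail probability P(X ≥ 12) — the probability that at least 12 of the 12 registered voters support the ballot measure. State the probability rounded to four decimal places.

X is binomial with n = 12 and p = 0.75.
P(X ≥ 12) = C(12,12)·0.75^12·0.25^0.
= 0.031676 = 0.0317.

P = 0.0317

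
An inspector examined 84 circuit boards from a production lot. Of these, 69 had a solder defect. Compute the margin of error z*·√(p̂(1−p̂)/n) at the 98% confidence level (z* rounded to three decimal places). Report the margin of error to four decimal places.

ME = 0.0972

Sample proportion p̂ = 69/84 = 0.82143.
SE = √(p̂(1−p̂)/n) = √(0.146684/84) = 0.041788.
z* = 2.326 at the 98% level.
ME = 2.326·0.041788 = 0.0972.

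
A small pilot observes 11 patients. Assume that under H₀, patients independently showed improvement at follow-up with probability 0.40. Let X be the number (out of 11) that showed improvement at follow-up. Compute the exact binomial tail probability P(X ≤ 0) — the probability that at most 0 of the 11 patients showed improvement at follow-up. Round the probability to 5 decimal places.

P = 0.00363

X is binomial with n = 11 and p = 0.40.
P(X ≤ 0) = C(11,0)·0.40^0·0.60^11.
= 0.003628 = 0.00363.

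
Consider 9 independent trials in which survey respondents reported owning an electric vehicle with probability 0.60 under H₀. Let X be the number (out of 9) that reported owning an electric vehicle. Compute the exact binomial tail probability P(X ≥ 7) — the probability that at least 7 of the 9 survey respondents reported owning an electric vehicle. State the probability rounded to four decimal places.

X is binomial with n = 9 and p = 0.60.
P(X ≥ 7) = C(9,7)·0.60^7·0.40^2 + C(9,8)·0.60^8·0.40^1 + C(9,9)·0.60^9·0.40^0.
= 0.161243 + 0.060466 + 0.010078 = 0.2318.

P = 0.2318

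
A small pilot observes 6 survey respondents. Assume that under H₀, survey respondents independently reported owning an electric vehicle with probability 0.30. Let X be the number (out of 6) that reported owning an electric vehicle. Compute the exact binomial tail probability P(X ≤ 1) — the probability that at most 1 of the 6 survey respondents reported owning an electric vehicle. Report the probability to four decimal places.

X ~ Binomial(n=6, p=0.30).
P(X ≤ 1) = C(6,0)·0.30^0·0.70^6 + C(6,1)·0.30^1·0.70^5.
= 0.117649 + 0.302526 = 0.4202.

P = 0.4202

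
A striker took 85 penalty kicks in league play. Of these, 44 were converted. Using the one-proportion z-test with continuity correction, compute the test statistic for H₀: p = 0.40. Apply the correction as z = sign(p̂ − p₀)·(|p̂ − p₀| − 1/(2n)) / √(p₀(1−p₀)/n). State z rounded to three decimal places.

z = 2.103

Sample proportion p̂ = 44/85 = 0.51765. p̂ − p₀ = 0.117647.
1/(2n) = 0.005882.
Corrected numerator: |0.117647| − 0.005882 = 0.111765.
Null standard error: √(0.40·0.60/85) = √0.002823529 = 0.053137.
z = (+)0.111765/0.053137 = 2.103.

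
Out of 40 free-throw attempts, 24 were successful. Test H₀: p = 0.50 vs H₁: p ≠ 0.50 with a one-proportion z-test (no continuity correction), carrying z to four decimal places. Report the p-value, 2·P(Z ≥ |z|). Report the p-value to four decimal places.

p-value = 0.2059

p̂ = 24/40 = 0.60000.
SE₀ = √(0.50·0.50/40) = 0.079057.
Test statistic (full precision, shown to 4 dp): z = (24/40 − 0.50)/SE₀ ≈ 1.2649.
p-value = 2·P(Z ≥ |z|) with z = 1.2649 → 0.2059.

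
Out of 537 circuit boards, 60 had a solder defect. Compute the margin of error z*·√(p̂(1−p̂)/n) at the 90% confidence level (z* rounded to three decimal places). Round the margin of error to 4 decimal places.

Sample proportion p̂ = 60/537 = 0.11173.
SE = √(p̂(1−p̂)/n) = √(0.099248/537) = 0.013595.
z* = 1.645 at the 90% level.
So ME = 0.0224.

ME = 0.0224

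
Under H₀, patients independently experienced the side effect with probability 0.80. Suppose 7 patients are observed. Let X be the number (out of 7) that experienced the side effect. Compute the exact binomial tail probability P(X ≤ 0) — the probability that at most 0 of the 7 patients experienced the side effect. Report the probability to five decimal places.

P = 0.00001

X ~ Binomial(n=7, p=0.80).
P(X ≤ 0) = C(7,0)·0.80^0·0.20^7.
= 0.000013 = 0.00001.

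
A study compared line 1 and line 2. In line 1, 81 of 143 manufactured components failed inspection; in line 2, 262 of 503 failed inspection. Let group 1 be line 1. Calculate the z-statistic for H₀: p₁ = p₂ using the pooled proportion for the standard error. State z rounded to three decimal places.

z = 0.963

Sample proportions: p̂₁ = 81/143 = 0.56643 and p̂₂ = 262/503 = 0.52087.
Pooling: p̂ = 343/646 = 0.53096.
SE = √[p̂(1−p̂)(1/n₁+1/n₂)] = √[0.53096·0.46904·(1/143+1/503)] ≈ 0.047293.
z = (p̂₁ − p̂₂)/SE = (0.56643 − 0.52087)/0.047293 = 0.04556/0.047293 = 0.963.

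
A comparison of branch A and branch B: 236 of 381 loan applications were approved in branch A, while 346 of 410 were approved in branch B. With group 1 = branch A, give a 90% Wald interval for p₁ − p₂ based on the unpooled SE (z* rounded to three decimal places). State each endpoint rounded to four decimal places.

(-0.2749, -0.1740)

p̂₁ = 236/381 = 0.61942, p̂₂ = 346/410 = 0.84390; p̂₁ − p̂₂ = -0.22448.
SE = √(0.000618736 + 0.000321295) = √0.000940031 = 0.030660.
For 90% confidence, z* = 1.645. Margin = 1.645·0.030660 = 0.05044.
So the interval runs from -0.2749 to -0.1740.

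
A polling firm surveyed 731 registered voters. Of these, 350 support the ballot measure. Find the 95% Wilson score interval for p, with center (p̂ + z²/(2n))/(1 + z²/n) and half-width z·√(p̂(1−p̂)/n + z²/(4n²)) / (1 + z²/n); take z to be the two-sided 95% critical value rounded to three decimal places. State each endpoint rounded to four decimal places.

(0.4428, 0.5150)

Here p̂ = 350/731 = 0.47880 and z = 1.960 (z² = 3.841600).
1 + z²/n = 1.005255.
Adjusted center: (0.47880 + z²/(2n))/1.005255 = 0.47891.
Radicand: p̂(1−p̂)/n + z²/(4n²) = 0.000341382 + 0.000001797 = 0.000343179.
Half-width = 1.960·√0.000343179/1.005255 = 0.03612.
CI: 0.47891 ± 0.03612 = (0.4428, 0.5150).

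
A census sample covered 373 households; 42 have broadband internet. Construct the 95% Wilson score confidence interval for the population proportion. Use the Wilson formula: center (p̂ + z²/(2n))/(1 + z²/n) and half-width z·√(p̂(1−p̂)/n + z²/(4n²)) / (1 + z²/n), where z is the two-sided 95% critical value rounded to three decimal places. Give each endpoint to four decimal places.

(0.0844, 0.1487)

Here p̂ = 42/373 = 0.11260 and z = 1.960 (z² = 3.841600).
1 + z²/n = 1.010299.
Center = (0.11260 + 0.005150)/1.010299 = 0.11655.
Radicand: p̂(1−p̂)/n + z²/(4n²) = 0.000267886 + 0.000006903 = 0.000274789.
Half-width = 1.960·√0.000274789/1.010299 = 0.03216.
Interval: 0.11655 ± 0.03216 → (0.0844, 0.1487).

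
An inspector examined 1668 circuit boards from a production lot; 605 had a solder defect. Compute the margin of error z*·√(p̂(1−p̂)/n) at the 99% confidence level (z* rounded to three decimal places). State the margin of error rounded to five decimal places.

ME = 0.03032

p̂ = 605/1668 = 0.36271.
Standard error of p̂: √(0.231151/1668) = √0.000138580 = 0.011772.
For 99% confidence, z* = 2.576.
Margin of error = z*·SE = 2.576 × 0.011772 = 0.03032.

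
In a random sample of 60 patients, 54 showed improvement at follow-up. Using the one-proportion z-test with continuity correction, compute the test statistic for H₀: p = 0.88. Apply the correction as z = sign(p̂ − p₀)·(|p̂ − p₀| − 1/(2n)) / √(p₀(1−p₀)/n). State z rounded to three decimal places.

With x = 54 successes in n = 60, p̂ = 0.90000. p̂ − p₀ = 0.020000.
1/(2n) = 0.008333.
Corrected numerator: |0.020000| − 0.008333 = 0.011667.
Null standard error: √(0.88·0.12/60) = √0.001760000 = 0.041952.
z = (+)0.011667/0.041952 = 0.278.

z = 0.278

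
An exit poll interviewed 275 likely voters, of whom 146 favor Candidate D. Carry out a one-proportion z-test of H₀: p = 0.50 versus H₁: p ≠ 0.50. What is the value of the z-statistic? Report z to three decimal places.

z = 1.025

With x = 146 successes in n = 275, p̂ = 0.53091.
Null standard error: √(0.50·0.50/275) = √0.000909091 = 0.030151.
z = (0.53091 − 0.50)/0.030151 = 0.03091/0.030151 = 1.025.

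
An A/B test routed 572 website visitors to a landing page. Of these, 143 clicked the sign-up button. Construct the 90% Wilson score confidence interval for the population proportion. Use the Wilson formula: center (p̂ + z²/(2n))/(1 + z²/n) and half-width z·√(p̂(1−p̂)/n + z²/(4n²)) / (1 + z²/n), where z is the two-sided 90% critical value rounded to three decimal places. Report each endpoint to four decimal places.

(0.2214, 0.2809)

Here p̂ = 143/572 = 0.25000 and z = 1.645 (z² = 2.706025).
Denominator 1 + z²/n = 1 + 2.706025/572 = 1.004731.
Adjusted center: (0.25000 + z²/(2n))/1.004731 = 0.25118.
Radicand: p̂(1−p̂)/n + z²/(4n²) = 0.000327797 + 0.000002068 = 0.000329865.
Half-width = 1.645·√0.000329865/1.004731 = 0.02974.
CI: 0.25118 ± 0.02974 = (0.2214, 0.2809).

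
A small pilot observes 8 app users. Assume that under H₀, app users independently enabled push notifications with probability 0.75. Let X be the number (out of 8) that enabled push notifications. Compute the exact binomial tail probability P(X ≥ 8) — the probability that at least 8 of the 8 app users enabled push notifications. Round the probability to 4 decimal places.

P = 0.1001

X is binomial with n = 8 and p = 0.75.
P(X ≥ 8) = C(8,8)·0.75^8·0.25^0.
= 0.100113 = 0.1001.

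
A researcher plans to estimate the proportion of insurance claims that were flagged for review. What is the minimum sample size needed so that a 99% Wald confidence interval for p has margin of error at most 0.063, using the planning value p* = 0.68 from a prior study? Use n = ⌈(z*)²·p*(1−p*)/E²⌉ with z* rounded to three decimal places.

z* = 2.576 at the 99% level.
p*(1−p*) = 0.68·0.32 = 0.2176.
(z*)²·p*(1−p*)/E² = 6.635776·0.2176/0.003969 = 363.806.
⌈363.806⌉ = 364.

n = 364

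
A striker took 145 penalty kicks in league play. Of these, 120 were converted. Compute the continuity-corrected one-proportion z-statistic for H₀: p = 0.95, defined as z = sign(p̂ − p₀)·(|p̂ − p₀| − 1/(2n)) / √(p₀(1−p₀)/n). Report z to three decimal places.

Sample proportion p̂ = 120/145 = 0.82759. p̂ − p₀ = -0.122414.
1/(2n) = 0.003448.
Corrected numerator: |-0.122414| − 0.003448 = 0.118966.
Under H₀, SE = √(p₀(1−p₀)/n) = √(0.95·0.05/145) = √0.000327586 = 0.018099.
z = −0.118966/0.018099 = -6.573.

z = -6.573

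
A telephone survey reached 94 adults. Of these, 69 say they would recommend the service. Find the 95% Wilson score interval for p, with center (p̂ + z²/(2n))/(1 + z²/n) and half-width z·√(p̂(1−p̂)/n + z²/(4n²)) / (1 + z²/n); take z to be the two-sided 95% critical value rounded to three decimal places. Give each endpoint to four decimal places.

Here p̂ = 69/94 = 0.73404 and z = 1.960 (z² = 3.841600).
Denominator 1 + z²/n = 1 + 3.841600/94 = 1.040868.
Adjusted center: (0.73404 + z²/(2n))/1.040868 = 0.72485.
Radicand: p̂(1−p̂)/n + z²/(4n²) = 0.002076852 + 0.000108692 = 0.002185544.
Half-width = z·√(radicand)/denom = 1.960·0.046750/1.040868 = 0.08803.
Interval: 0.72485 ± 0.08803 → (0.6368, 0.8129).

(0.6368, 0.8129)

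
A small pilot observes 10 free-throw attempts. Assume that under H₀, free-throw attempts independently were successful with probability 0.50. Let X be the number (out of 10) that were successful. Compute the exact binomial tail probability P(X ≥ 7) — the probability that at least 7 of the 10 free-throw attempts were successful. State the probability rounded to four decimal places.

X ~ Binomial(n=10, p=0.50).
P(X ≥ 7) = C(10,7)·0.50^7·0.50^3 + C(10,8)·0.50^8·0.50^2 + C(10,9)·0.50^9·0.50^1 + C(10,10)·0.50^10·0.50^0.
= 0.117188 + 0.043945 + 0.009766 + 0.000977 = 0.1719.

P = 0.1719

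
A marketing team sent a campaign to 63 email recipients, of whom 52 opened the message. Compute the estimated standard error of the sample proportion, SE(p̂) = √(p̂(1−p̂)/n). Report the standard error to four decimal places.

SE = 0.0478

Sample proportion p̂ = 52/63 = 0.82540.
p̂(1−p̂) = 0.82540·0.17460 = 0.144115.
Dividing by n and taking the root: √0.002287540 = 0.0478.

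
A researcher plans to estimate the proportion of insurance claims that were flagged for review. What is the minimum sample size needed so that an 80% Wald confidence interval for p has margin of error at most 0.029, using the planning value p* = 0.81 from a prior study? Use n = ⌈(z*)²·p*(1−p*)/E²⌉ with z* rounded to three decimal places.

n = 301

The 80% critical value is z* = 1.282.
p*(1−p*) = 0.81·0.19 = 0.1539.
Required n before rounding: 1.643524 × 0.1539 / 0.029² = 300.759.
⌈300.759⌉ = 301.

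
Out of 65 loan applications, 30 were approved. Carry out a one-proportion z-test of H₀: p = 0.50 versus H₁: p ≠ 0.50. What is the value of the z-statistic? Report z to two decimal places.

The sample proportion is 30/65 = 0.46154.
Under H₀, SE = √(p₀(1−p₀)/n) = √(0.50·0.50/65) = √0.003846154 = 0.062017.
z = (0.46154 − 0.50)/0.062017 = -0.03846/0.062017 = -0.62.

z = -0.62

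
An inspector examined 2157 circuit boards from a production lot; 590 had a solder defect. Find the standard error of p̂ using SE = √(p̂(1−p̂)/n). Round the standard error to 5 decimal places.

The sample proportion is 590/2157 = 0.27353.
p̂(1−p̂) = 0.27353·0.72647 = 0.198711.
Dividing by n and taking the root: √0.000092124 = 0.00960.

SE = 0.00960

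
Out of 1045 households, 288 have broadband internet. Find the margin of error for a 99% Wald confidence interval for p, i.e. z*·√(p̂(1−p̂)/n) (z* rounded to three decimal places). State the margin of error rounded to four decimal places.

p̂ = 288/1045 = 0.27560.
Standard error of p̂: √(0.199644/1045) = √0.000191047 = 0.013822.
The 99% critical value is z* = 2.576.
So ME = 0.0356.

ME = 0.0356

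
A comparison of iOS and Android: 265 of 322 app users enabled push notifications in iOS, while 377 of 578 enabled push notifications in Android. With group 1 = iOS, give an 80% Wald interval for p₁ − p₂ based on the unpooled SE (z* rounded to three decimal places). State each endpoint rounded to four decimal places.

(0.1335, 0.2080)

p̂₁ = 265/322 = 0.82298, p̂₂ = 377/578 = 0.65225; p̂₁ − p̂₂ = 0.17073.
SE = √(0.000452432 + 0.000392422) = √0.000844854 = 0.029066.
For 80% confidence, z* = 1.282. Margin = 1.282·0.029066 = 0.03726.
CI: 0.17073 ± 0.03726 = (0.1335, 0.2080).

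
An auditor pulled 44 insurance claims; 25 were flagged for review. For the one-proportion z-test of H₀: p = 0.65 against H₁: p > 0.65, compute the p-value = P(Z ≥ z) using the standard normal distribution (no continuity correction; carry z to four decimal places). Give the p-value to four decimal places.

With x = 25 successes in n = 44, p̂ = 0.56818.
Under H₀, SE = √(p₀(1−p₀)/n) = √(0.65·0.35/44) = √0.005170455 = 0.071906.
Test statistic (full precision, shown to 4 dp): z = (25/44 − 0.65)/SE₀ ≈ -1.1379.
p-value = P(Z ≥ z) with z = -1.1379 → 0.8724.

p-value = 0.8724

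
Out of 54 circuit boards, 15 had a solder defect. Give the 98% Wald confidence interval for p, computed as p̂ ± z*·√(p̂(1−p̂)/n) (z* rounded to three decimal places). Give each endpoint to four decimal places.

The sample proportion is 15/54 = 0.27778.
Standard error of p̂: √(0.200617/54) = √0.003715135 = 0.060952.
z* = 2.326 at the 98% level.
Margin = 2.326·0.060952 = 0.14177.
CI: 0.27778 ± 0.14177 = (0.1360, 0.4196).

(0.1360, 0.4196)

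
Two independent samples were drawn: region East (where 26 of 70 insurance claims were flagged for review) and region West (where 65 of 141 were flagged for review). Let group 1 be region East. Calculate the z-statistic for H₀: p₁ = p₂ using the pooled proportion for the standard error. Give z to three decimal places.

z = -1.237

p̂₁ = 26/70 = 0.37143, p̂₂ = 65/141 = 0.46099.
Pooled p̂ = (26+65)/(70+141) = 91/211 = 0.43128.
SE = √[p̂(1−p̂)(1/n₁+1/n₂)] = √[0.43128·0.56872·(1/70+1/141)] ≈ 0.072412.
z = -0.08956/0.072412 = -1.237.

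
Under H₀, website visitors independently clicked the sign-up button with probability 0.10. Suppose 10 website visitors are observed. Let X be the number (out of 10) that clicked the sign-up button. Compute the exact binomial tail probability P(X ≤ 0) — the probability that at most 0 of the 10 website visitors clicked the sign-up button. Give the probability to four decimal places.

X ~ Binomial(n=10, p=0.10).
P(X ≤ 0) = C(10,0)·0.10^0·0.90^10.
= 0.348678 = 0.3487.

P = 0.3487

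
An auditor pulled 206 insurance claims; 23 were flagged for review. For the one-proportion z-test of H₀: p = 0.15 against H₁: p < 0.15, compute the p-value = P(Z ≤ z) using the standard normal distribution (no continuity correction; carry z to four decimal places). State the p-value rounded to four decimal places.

p-value = 0.0616

p̂ = 23/206 = 0.11165.
SE₀ = √(0.15·0.85/206) = 0.024878.
z = (p̂ − p₀)/SE = (23/206 − 0.15)/0.024878 ≈ -1.5415.
p-value = P(Z ≤ z) with z = -1.5415 → 0.0616.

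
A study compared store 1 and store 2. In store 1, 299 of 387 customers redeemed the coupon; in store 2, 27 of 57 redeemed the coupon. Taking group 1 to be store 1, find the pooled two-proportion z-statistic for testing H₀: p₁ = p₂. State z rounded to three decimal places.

z = 4.770

Sample proportions: p̂₁ = 299/387 = 0.77261 and p̂₂ = 27/57 = 0.47368.
Pooling: p̂ = 326/444 = 0.73423.
Pooled SE = √[0.1951343·0.02012784] ≈ 0.062671.
z = 0.29893/0.062671 = 4.770.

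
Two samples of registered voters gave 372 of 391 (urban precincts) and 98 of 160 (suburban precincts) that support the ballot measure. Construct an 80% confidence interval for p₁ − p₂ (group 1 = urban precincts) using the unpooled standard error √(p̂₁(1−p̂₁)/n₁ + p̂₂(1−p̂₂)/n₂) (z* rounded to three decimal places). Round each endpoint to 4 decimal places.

(0.2876, 0.3902)

p̂₁ = 372/391 = 0.95141, p̂₂ = 98/160 = 0.61250; p̂₁ − p̂₂ = 0.33891.
Unpooled SE = √(p̂₁(1−p̂₁)/n₁ + p̂₂(1−p̂₂)/n₂) = √(0.000118241 + 0.001483398) = 0.040020.
z* = 1.282 at the 80% level. Margin of error = 0.05131.
So the interval runs from 0.2876 to 0.3902.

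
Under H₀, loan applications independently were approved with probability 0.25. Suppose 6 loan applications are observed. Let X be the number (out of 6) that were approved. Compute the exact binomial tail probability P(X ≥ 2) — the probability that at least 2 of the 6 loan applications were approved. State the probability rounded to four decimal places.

P = 0.4661

X ~ Binomial(n=6, p=0.25).
P(X ≥ 2) = Σ_{j=2}^{6} C(6,j)·0.25^j·0.75^{6−j}.
= 0.296631 + 0.131836 + 0.032959 + 0.004395 + 0.000244 = 0.4661.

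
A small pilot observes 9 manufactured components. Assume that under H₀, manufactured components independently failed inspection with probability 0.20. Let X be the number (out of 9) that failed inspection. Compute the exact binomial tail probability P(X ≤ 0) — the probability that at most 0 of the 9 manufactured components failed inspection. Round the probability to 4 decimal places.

X ~ Binomial(n=9, p=0.20).
P(X ≤ 0) = C(9,0)·0.20^0·0.80^9.
= 0.134218 = 0.1342.

P = 0.1342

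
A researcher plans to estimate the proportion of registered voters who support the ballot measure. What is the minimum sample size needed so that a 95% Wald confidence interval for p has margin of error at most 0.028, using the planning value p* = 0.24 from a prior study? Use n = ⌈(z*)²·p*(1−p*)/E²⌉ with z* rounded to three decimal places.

z* = 1.960 at the 95% level.
p*(1−p*) = 0.24·0.76 = 0.1824.
(z*)²·p*(1−p*)/E² = 3.841600·0.1824/0.000784 = 893.760.
⌈893.760⌉ = 894.

n = 894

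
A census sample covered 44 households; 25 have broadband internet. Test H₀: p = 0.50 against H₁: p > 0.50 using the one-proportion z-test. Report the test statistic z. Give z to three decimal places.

With x = 25 successes in n = 44, p̂ = 0.56818.
Under H₀, SE = √(p₀(1−p₀)/n) = √(0.50·0.50/44) = √0.005681818 = 0.075378.
z = (0.56818 − 0.50)/0.075378 = 0.06818/0.075378 = 0.905.

z = 0.905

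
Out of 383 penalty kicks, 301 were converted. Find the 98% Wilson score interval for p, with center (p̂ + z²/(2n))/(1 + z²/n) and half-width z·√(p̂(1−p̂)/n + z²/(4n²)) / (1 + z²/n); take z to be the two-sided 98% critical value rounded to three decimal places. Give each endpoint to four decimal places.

(0.7333, 0.8305)

p̂ = 301/383 = 0.78590; z = 2.326, so z² = 5.410276.
1 + z²/n = 1.014126.
Adjusted center: (0.78590 + z²/(2n))/1.014126 = 0.78192.
Radicand: p̂(1−p̂)/n + z²/(4n²) = 0.000439323 + 0.000009221 = 0.000448544.
Half-width = z·√(radicand)/denom = 2.326·0.021179/1.014126 = 0.04858.
So the interval runs from 0.7333 to 0.8305.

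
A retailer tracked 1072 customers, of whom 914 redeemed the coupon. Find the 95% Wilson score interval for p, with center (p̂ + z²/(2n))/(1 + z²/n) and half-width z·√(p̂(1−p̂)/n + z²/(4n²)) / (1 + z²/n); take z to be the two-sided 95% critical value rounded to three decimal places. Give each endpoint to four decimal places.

Here p̂ = 914/1072 = 0.85261 and z = 1.960 (z² = 3.841600).
Denominator 1 + z²/n = 1 + 3.841600/1072 = 1.003584.
Adjusted center: (0.85261 + z²/(2n))/1.003584 = 0.85135.
Radicand: p̂(1−p̂)/n + z²/(4n²) = 0.000117225 + 0.000000836 = 0.000118061.
Half-width = z·√(radicand)/denom = 1.960·0.010866/1.003584 = 0.02122.
Interval: 0.85135 ± 0.02122 → (0.8301, 0.8726).

(0.8301, 0.8726)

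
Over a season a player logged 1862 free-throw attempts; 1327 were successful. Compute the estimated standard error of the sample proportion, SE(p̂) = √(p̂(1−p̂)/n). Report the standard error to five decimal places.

SE = 0.01049

With x = 1327 successes in n = 1862, p̂ = 0.71267.
p̂(1−p̂) = 0.204771.
SE = √(0.204771/1862) = 0.01049.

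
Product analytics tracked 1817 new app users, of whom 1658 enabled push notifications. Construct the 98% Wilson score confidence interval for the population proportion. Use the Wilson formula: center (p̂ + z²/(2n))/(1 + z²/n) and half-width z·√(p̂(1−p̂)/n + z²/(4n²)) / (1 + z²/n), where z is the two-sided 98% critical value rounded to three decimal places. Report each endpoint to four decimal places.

p̂ = 1658/1817 = 0.91249; z = 2.326, so z² = 5.410276.
Denominator 1 + z²/n = 1 + 5.410276/1817 = 1.002978.
Adjusted center: (0.91249 + z²/(2n))/1.002978 = 0.91127.
Radicand: p̂(1−p̂)/n + z²/(4n²) = 0.000043946 + 0.000000410 = 0.000044356.
Half-width = z·√(radicand)/denom = 2.326·0.006660/1.002978 = 0.01545.
So the interval runs from 0.8958 to 0.9267.

(0.8958, 0.9267)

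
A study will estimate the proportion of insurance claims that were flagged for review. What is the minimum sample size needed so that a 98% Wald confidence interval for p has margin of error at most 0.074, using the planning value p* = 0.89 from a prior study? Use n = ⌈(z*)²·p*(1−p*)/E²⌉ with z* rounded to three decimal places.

z* = 2.326 at the 98% level.
p*(1−p*) = 0.89·0.11 = 0.0979.
Required n before rounding: 5.410276 × 0.0979 / 0.074² = 96.725.
Rounding up, n = 97.

n = 97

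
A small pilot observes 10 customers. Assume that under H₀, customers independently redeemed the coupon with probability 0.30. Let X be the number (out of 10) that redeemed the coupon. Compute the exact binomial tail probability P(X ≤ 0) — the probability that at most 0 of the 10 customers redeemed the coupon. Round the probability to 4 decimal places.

X ~ Binomial(n=10, p=0.30).
P(X ≤ 0) = C(10,0)·0.30^0·0.70^10.
= 0.028248 = 0.0282.

P = 0.0282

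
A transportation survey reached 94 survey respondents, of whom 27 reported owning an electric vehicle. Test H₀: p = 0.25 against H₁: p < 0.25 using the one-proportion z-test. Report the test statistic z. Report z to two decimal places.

z = 0.83

With x = 27 successes in n = 94, p̂ = 0.28723.
Null standard error: √(0.25·0.75/94) = √0.001994681 = 0.044662.
Test statistic: z = 0.03723/0.044662 = 0.83.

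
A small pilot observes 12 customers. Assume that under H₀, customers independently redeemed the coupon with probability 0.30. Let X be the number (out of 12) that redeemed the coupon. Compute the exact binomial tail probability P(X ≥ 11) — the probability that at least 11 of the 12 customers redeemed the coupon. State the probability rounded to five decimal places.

X is binomial with n = 12 and p = 0.30.
P(X ≥ 11) = C(12,11)·0.30^11·0.70^1 + C(12,12)·0.30^12·0.70^0.
= 0.000015 + 0.000001 = 0.00002.

P = 0.00002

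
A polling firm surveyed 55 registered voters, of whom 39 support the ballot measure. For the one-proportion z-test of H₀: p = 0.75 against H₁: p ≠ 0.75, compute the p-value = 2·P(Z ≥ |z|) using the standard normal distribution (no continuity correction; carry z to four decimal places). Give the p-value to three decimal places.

p-value = 0.484

With x = 39 successes in n = 55, p̂ = 0.70909.
Under H₀, SE = √(p₀(1−p₀)/n) = √(0.75·0.25/55) = √0.003409091 = 0.058387.
Test statistic (full precision, shown to 4 dp): z = (39/55 − 0.75)/SE₀ ≈ -0.7006.
From the standard normal, 2·P(Z ≥ |z|) = 0.484.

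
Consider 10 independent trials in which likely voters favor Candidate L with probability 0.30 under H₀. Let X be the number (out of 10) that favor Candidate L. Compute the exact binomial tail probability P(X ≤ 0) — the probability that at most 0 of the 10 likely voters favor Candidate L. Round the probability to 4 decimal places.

P = 0.0282

X ~ Binomial(n=10, p=0.30).
P(X ≤ 0) = C(10,0)·0.30^0·0.70^10.
= 0.028248 = 0.0282.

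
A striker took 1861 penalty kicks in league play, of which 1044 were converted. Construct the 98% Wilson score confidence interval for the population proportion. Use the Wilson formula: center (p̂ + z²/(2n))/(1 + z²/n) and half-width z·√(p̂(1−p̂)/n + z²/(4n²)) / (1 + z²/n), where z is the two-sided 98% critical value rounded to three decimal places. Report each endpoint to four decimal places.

Here p̂ = 1044/1861 = 0.56099 and z = 2.326 (z² = 5.410276).
1 + z²/n = 1.002907.
Adjusted center: (0.56099 + z²/(2n))/1.002907 = 0.56081.
Radicand: p̂(1−p̂)/n + z²/(4n²) = 0.000132338 + 0.000000391 = 0.000132729.
Half-width = 2.326·√0.000132729/1.002907 = 0.02672.
CI: 0.56081 ± 0.02672 = (0.5341, 0.5875).

(0.5341, 0.5875)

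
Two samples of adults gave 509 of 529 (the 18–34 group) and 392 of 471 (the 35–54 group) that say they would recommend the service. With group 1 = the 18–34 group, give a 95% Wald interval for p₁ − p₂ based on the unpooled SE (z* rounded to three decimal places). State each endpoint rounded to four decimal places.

(0.0925, 0.1674)

p̂₁ = 509/529 = 0.96219, p̂₂ = 392/471 = 0.83227; p̂₁ − p̂₂ = 0.12992.
SE = √(0.000068767 + 0.000296381) = √0.000365148 = 0.019109.
The 95% critical value is z* = 1.960. Margin = 1.960·0.019109 = 0.03745.
CI: 0.12992 ± 0.03745 = (0.0925, 0.1674).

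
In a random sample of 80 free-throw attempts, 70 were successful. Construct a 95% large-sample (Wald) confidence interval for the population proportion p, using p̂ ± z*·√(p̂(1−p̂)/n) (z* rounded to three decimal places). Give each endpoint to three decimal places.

(0.803, 0.947)

Sample proportion p̂ = 70/80 = 0.87500.
SE = √(p̂(1−p̂)/n) = √(0.109375/80) = 0.036975.
For 95% confidence, z* = 1.960.
Margin = 1.960·0.036975 = 0.07247.
So the interval runs from 0.803 to 0.947.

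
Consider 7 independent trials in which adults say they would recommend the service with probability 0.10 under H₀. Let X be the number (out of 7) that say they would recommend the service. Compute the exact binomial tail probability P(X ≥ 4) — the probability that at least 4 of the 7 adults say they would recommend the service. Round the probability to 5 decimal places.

X ~ Binomial(n=7, p=0.10).
P(X ≥ 4) = C(7,4)·0.10^4·0.90^3 + C(7,5)·0.10^5·0.90^2 + C(7,6)·0.10^6·0.90^1 + C(7,7)·0.10^7·0.90^0.
= 0.002552 + 0.000170 + 0.000006 + 0.000000 = 0.00273.

P = 0.00273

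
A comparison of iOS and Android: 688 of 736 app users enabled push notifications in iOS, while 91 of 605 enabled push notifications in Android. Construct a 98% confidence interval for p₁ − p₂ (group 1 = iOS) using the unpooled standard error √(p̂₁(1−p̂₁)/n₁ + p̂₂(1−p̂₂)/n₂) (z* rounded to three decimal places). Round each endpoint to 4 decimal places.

(0.7445, 0.8243)

p̂₁ = 0.93478, p̂₂ = 0.15041, so the observed difference is 0.78437.
SE = √(0.000082832 + 0.000211222) = √0.000294054 = 0.017148.
z* = 2.326 at the 98% level. Margin = 2.326·0.017148 = 0.03989.
CI: 0.78437 ± 0.03989 = (0.7445, 0.8243).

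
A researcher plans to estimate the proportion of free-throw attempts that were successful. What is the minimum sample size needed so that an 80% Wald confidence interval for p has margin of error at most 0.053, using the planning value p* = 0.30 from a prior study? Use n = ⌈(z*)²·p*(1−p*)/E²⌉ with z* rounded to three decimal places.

For 80% confidence, z* = 1.282.
p*(1−p*) = 0.30·0.70 = 0.2100.
Required n before rounding: 1.643524 × 0.2100 / 0.053² = 122.869.
⌈122.869⌉ = 123.

n = 123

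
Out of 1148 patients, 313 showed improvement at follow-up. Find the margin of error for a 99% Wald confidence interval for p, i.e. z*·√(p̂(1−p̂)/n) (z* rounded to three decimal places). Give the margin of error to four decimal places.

ME = 0.0339

p̂ = 313/1148 = 0.27265.
Standard error of p̂: √(0.198311/1148) = √0.000172745 = 0.013143.
The 99% critical value is z* = 2.576.
So ME = 0.0339.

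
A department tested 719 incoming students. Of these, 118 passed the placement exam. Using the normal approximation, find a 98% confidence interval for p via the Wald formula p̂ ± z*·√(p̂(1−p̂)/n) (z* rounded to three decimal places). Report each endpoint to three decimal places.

(0.132, 0.196)

Sample proportion p̂ = 118/719 = 0.16412.
SE = √(p̂(1−p̂)/n) = √(0.137182/719) = 0.013813.
z* = 2.326 at the 98% level.
Margin = 2.326·0.013813 = 0.03213.
So the interval runs from 0.132 to 0.196.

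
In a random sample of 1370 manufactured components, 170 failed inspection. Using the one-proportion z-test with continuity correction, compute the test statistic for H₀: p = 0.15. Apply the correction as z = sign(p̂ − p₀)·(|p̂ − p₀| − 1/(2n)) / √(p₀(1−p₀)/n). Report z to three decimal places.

p̂ = 170/1370 = 0.12409. p̂ − p₀ = -0.025912.
Continuity correction 1/(2n) = 1/2740 = 0.000365.
Corrected numerator: |-0.025912| − 0.000365 = 0.025547.
Under H₀, SE = √(p₀(1−p₀)/n) = √(0.15·0.85/1370) = √0.000093066 = 0.009647.
z = −0.025547/0.009647 = -2.648.

z = -2.648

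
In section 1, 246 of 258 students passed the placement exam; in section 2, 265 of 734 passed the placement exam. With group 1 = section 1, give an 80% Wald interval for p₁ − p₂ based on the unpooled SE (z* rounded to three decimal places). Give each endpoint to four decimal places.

(0.5642, 0.6207)

p̂₁ = 0.95349, p̂₂ = 0.36104, so the observed difference is 0.59245.
SE = √(0.000171893 + 0.000314290) = √0.000486183 = 0.022050.
For 80% confidence, z* = 1.282. Margin of error = 0.02827.
So the interval runs from 0.5642 to 0.6207.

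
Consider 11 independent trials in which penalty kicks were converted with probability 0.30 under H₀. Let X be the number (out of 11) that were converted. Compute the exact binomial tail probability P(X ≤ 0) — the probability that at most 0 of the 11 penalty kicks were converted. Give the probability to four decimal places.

X is binomial with n = 11 and p = 0.30.
P(X ≤ 0) = C(11,0)·0.30^0·0.70^11.
= 0.019773 = 0.0198.

P = 0.0198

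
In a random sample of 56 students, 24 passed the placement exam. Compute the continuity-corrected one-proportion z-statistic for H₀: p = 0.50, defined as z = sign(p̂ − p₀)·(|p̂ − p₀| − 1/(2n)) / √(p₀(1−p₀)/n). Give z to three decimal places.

p̂ = 24/56 = 0.42857. p̂ − p₀ = -0.071429.
1/(2n) = 0.008929.
Corrected numerator: |-0.071429| − 0.008929 = 0.062500.
Under H₀, SE = √(p₀(1−p₀)/n) = √(0.50·0.50/56) = √0.004464286 = 0.066815.
z = −0.062500/0.066815 = -0.935.

z = -0.935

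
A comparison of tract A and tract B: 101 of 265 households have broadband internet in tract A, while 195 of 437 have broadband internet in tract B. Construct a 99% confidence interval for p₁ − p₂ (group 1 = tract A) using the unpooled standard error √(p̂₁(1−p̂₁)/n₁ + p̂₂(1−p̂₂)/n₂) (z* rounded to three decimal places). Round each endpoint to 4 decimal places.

(-0.1634, 0.0332)

p̂₁ = 101/265 = 0.38113, p̂₂ = 195/437 = 0.44622; p̂₁ − p̂₂ = -0.06509.
Unpooled SE = √(p̂₁(1−p̂₁)/n₁ + p̂₂(1−p̂₂)/n₂) = √(0.000890077 + 0.000565465) = 0.038152.
z* = 2.576 at the 99% level. Margin = 2.576·0.038152 = 0.09828.
So the interval runs from -0.1634 to 0.0332.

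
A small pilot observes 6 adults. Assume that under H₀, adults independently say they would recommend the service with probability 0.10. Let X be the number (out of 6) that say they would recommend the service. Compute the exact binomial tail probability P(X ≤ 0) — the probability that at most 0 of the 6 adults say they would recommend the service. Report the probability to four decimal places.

P = 0.5314

X is binomial with n = 6 and p = 0.10.
P(X ≤ 0) = C(6,0)·0.10^0·0.90^6.
= 0.531441 = 0.5314.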